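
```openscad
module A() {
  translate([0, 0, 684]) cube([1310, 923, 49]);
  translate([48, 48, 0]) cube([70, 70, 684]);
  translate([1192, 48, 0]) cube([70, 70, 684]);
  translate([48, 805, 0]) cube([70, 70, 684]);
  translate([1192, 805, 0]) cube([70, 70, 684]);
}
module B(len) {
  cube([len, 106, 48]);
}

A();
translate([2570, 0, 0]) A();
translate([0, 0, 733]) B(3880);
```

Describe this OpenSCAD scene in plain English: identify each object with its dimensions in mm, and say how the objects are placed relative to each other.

A is a table with a 1310×923 mm rectangular top, 49 mm thick, top surface at z = 733 mm, supported by four 70×70 mm square legs, each inset 48 mm from the nearest pair of top edges, running from the floor.

B is a rectangular beam 3880 mm long (x), 106 mm deep (y), 48 mm thick (z).

The beam spans the tops of two tables placed 1260 mm apart, resting at z = 733 mm.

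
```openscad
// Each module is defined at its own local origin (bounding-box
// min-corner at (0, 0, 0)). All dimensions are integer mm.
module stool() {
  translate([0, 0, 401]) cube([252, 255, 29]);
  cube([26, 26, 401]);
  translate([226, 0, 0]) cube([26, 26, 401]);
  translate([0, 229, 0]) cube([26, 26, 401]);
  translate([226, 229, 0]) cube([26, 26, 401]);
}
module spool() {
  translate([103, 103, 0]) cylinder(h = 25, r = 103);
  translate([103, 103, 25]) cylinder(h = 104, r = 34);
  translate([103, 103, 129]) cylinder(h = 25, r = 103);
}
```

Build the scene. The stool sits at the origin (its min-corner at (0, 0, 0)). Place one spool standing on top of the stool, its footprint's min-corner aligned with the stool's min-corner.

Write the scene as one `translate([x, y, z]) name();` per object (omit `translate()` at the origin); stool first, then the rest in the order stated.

stool();
translate([0, 0, 430]) spool();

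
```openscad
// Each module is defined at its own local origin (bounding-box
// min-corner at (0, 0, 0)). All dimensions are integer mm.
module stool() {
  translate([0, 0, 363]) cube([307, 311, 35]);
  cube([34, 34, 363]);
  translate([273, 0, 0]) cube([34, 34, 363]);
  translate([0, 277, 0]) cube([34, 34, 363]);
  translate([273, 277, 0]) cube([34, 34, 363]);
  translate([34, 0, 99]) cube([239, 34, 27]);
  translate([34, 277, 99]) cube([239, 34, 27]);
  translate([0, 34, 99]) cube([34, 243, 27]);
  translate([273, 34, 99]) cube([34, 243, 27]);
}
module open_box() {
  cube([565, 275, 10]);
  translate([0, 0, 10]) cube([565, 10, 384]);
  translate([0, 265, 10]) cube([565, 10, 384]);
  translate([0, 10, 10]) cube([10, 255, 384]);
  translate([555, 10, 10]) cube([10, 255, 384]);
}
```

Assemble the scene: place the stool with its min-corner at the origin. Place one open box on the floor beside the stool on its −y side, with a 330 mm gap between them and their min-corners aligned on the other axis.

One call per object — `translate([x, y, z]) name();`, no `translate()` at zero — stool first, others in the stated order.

stool();
translate([0, -605, 0]) open_box();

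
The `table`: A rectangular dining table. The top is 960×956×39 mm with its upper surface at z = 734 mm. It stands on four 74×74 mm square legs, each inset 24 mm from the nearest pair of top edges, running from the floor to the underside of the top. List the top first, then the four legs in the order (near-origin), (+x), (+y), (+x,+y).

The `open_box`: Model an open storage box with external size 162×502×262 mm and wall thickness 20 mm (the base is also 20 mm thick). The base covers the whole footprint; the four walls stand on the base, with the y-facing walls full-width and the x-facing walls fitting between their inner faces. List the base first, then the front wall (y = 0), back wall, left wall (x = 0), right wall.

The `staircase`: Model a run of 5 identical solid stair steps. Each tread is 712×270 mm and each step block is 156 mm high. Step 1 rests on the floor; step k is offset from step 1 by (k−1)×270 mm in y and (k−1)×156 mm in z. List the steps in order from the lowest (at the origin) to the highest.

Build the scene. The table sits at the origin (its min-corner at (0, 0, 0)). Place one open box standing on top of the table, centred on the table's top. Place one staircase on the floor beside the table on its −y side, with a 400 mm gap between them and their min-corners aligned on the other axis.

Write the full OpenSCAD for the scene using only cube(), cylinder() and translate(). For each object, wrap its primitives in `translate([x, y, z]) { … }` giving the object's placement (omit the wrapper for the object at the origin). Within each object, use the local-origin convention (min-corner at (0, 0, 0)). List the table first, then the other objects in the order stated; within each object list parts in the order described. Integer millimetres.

translate([0, 0, 695]) cube([960, 956, 39]);
translate([24, 24, 0]) cube([74, 74, 695]);
translate([862, 24, 0]) cube([74, 74, 695]);
translate([24, 858, 0]) cube([74, 74, 695]);
translate([862, 858, 0]) cube([74, 74, 695]);
translate([399, 227, 734]) {
  cube([162, 502, 20]);
  translate([0, 0, 20]) cube([162, 20, 242]);
  translate([0, 482, 20]) cube([162, 20, 242]);
  translate([0, 20, 20]) cube([20, 462, 242]);
  translate([142, 20, 20]) cube([20, 462, 242]);
}
translate([0, -1750, 0]) {
  cube([712, 270, 156]);
  translate([0, 270, 156]) cube([712, 270, 156]);
  translate([0, 540, 312]) cube([712, 270, 156]);
  translate([0, 810, 468]) cube([712, 270, 156]);
  translate([0, 1080, 624]) cube([712, 270, 156]);
}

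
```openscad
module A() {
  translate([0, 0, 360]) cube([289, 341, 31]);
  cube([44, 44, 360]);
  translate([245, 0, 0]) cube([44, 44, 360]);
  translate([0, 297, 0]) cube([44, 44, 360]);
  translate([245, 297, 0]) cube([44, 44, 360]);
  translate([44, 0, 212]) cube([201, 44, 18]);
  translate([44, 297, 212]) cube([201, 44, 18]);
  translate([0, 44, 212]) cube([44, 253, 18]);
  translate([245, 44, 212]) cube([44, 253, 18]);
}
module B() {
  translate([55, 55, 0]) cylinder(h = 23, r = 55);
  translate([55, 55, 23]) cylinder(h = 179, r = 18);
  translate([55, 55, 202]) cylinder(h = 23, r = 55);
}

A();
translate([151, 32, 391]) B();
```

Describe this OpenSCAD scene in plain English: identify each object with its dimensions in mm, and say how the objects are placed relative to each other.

A is a simple wooden stool: a rectangular seat 289 mm (x) by 341 mm (y), 31 mm thick, top face at z = 391 mm, on four square legs, each 44×44 mm in cross-section. The legs rest on z = 0, each flush with a corner of the seat. Four stretchers, 44 mm wide and 18 mm tall, connect adjacent legs with their undersides at z = 212 mm, each running between the inner faces of the legs it joins and aligned with the legs' outer faces on the other axis.

B is a spool: two coaxial disc flanges of radius 55 mm and thickness 23 mm, joined by a core cylinder of radius 18 mm and height 179 mm. The lower flange rests on z = 0 and the three cylinders share a vertical axis.

The spool is on top of the stool.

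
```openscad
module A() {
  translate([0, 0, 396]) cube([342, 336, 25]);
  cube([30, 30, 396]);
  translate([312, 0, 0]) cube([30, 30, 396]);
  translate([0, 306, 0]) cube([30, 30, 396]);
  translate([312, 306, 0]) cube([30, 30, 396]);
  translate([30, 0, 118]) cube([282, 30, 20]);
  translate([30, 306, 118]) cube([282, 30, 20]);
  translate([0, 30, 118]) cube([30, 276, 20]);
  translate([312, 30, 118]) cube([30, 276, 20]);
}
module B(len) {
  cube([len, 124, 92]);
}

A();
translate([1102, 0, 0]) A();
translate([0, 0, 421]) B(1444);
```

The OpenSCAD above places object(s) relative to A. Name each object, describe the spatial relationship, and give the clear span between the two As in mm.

A is a stool. B is a beam. A beam spans the tops of two stools. The clear span between the two stools is 760 mm.

Second stool starts at x = 1102; first ends at x = 342; clear span = 1102 − 342 = 760 mm.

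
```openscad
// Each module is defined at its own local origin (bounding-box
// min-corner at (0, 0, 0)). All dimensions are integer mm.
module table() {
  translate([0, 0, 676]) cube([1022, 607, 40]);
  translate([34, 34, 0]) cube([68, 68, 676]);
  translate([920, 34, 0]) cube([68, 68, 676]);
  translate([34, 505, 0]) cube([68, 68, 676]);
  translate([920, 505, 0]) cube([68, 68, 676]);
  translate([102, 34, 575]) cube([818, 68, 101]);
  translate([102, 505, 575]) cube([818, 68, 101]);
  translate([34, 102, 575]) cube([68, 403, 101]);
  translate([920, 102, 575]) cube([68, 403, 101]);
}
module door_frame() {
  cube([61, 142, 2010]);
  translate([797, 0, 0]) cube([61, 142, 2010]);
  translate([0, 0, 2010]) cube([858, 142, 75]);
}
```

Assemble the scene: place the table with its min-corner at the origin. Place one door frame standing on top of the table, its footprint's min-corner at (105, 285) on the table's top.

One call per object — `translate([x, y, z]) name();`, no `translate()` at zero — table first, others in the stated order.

table();
translate([105, 285, 716]) door_frame();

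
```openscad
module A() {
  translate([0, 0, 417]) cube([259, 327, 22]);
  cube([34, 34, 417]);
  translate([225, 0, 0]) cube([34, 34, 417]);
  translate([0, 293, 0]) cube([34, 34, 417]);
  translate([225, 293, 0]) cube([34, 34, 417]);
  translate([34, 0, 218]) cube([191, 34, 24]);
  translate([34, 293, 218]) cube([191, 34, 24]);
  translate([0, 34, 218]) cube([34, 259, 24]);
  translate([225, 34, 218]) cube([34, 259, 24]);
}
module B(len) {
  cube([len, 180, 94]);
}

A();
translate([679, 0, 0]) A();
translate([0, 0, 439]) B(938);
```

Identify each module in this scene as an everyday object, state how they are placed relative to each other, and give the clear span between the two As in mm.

A is a stool. B is a beam. A beam spans the tops of two stools. The clear span between the two stools is 420 mm.

Second stool starts at x = 679; first ends at x = 259; clear span = 679 − 259 = 420 mm.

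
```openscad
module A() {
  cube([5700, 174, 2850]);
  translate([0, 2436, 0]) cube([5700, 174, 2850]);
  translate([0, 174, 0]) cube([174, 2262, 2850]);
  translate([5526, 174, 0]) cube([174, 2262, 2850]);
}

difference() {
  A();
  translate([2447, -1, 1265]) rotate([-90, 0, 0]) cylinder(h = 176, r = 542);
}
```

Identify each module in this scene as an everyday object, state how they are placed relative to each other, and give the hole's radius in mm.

A is a house frame. The house frame has a circular hole through its front wall. The hole's radius is 542 mm.

The subtracted cylinder has r = 542 mm.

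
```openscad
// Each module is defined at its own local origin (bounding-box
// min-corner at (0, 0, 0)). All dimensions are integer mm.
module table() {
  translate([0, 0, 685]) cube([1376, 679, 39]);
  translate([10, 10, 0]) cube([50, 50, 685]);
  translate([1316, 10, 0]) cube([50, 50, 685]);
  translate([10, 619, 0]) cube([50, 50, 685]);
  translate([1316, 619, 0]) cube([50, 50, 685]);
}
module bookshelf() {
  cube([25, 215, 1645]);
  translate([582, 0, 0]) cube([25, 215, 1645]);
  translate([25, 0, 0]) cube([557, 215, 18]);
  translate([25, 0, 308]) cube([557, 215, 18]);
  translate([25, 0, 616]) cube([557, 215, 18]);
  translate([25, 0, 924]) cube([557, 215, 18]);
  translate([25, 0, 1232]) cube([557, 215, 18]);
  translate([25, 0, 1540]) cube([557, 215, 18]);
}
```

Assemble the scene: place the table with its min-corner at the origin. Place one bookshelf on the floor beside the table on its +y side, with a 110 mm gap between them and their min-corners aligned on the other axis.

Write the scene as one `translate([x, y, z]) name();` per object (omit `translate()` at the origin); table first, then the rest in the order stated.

table();
translate([0, 789, 0]) bookshelf();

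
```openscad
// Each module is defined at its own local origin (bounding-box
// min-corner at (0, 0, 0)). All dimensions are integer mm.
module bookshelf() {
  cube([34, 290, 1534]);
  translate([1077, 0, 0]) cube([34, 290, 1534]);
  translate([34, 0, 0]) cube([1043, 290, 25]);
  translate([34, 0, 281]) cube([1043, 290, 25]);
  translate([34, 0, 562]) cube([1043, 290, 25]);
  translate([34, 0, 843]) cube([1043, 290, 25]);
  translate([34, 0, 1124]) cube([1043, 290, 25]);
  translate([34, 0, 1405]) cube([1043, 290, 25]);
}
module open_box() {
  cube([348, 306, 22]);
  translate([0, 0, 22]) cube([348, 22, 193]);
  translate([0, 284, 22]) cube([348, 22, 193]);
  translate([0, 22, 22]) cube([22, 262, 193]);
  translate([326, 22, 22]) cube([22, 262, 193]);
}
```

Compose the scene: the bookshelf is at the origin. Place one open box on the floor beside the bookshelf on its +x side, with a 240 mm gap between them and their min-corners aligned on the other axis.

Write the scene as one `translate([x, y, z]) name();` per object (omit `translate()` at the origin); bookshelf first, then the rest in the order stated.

bookshelf();
translate([1351, 0, 0]) open_box();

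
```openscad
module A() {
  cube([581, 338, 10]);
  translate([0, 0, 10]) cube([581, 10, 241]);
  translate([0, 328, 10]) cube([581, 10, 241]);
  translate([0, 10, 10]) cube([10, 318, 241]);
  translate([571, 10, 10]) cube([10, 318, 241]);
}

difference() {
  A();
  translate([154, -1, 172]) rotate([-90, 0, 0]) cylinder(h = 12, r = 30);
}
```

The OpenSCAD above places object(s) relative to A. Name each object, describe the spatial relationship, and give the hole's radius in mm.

The subtracted cylinder has r = 30 mm.

A is an open box. The open box has a circular hole through its front wall. The hole's radius is 30 mm.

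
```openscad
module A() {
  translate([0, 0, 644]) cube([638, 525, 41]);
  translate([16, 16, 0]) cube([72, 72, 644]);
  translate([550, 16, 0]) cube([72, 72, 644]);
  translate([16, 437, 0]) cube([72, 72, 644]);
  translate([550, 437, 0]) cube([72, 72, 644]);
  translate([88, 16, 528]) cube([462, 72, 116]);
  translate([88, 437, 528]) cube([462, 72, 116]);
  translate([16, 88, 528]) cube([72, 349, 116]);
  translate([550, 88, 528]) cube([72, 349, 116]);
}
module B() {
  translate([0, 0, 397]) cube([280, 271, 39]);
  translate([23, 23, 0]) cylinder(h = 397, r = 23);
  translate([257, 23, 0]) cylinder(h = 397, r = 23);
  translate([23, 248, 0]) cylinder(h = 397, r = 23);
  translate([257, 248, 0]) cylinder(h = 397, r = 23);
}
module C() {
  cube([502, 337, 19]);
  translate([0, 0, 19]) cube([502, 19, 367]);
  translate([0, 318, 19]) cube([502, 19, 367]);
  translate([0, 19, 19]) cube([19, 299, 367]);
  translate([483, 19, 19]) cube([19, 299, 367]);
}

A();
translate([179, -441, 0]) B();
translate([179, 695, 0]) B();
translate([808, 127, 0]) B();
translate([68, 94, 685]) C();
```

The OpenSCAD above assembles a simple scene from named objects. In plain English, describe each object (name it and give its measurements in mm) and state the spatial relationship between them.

A is a rectangular dining table. The top is 638×525×41 mm with its upper surface at z = 685 mm. It stands on four 72×72 mm square legs, each inset 16 mm from the nearest pair of top edges, running from the floor to the underside of the top. Four apron rails, 72 mm thick and 116 mm tall, run between adjacent legs with their top edges flush with the underside of the top and their outer faces flush with the legs' outer faces.

B is a four-legged stool. The seat is a 280×271×39 mm slab whose top surface is at z = 436 mm; four round legs, each 46 mm in diameter, run from the floor (z = 0) to the underside of the seat, each leg's axis is inset half a diameter from the nearest pair of seat edges (so the leg's bounding box is flush with the corner).

C is an open storage box with external size 502×337×386 mm and wall thickness 19 mm (the base is also 19 mm thick). The base covers the whole footprint; the four walls stand on the base, with the y-facing walls full-width and the x-facing walls fitting between their inner faces.

Three stools sit around the table at the −y, +y, +x sides. The open box is on top of the table, centred.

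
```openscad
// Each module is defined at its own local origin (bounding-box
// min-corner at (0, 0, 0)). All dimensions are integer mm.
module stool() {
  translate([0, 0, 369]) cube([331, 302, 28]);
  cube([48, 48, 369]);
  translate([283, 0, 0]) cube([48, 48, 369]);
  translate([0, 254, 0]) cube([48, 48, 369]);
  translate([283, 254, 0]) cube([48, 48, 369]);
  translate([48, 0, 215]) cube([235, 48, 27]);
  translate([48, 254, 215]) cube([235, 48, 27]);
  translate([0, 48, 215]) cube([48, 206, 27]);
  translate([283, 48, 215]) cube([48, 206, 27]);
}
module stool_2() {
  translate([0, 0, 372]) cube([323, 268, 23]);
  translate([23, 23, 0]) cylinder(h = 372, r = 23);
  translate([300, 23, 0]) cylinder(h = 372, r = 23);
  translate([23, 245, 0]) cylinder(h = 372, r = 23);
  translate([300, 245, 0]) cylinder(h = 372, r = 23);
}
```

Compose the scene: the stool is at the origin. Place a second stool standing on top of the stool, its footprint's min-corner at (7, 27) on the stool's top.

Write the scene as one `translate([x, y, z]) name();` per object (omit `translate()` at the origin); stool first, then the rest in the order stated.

stool();
translate([7, 27, 397]) stool_2();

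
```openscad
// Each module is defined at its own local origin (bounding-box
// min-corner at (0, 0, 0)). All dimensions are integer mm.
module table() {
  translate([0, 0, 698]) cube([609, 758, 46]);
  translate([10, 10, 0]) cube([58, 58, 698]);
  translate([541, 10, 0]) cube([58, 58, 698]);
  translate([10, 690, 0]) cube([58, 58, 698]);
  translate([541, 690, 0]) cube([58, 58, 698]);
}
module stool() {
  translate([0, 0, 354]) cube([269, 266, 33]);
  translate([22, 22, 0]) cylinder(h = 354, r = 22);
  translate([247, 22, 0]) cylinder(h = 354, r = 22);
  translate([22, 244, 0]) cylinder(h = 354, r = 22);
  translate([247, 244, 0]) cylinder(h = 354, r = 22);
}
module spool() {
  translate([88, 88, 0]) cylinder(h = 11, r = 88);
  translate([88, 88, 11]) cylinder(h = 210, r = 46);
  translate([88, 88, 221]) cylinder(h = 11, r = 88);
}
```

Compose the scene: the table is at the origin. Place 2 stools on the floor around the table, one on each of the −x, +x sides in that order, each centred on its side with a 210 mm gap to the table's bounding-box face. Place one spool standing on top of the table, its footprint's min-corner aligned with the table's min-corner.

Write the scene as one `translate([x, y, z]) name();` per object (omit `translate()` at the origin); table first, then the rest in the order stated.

table();
translate([-479, 246, 0]) stool();
translate([819, 246, 0]) stool();
translate([0, 0, 744]) spool();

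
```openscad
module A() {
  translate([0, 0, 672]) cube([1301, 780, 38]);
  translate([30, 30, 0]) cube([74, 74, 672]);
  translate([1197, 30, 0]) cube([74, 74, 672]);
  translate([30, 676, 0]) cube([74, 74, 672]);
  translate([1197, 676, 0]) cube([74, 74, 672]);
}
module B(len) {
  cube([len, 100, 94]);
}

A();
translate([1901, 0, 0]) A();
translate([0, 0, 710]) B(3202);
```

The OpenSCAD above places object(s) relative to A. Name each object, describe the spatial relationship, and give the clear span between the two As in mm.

A is a table. B is a beam. A beam spans the tops of two tables. The clear span between the two tables is 600 mm.

Second table starts at x = 1901; first ends at x = 1301; clear span = 1901 − 1301 = 600 mm.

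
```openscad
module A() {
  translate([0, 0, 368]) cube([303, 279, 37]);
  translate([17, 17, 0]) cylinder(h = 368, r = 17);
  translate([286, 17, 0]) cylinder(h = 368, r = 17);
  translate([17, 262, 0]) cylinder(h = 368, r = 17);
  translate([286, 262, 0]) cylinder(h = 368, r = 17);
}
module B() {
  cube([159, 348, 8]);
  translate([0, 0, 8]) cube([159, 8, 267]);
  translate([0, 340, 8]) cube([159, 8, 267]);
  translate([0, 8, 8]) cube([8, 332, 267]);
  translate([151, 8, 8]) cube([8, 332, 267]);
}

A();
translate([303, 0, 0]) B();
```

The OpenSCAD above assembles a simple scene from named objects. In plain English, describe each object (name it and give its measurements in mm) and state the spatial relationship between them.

A is a four-legged stool. The seat is 303×279 mm, 37 mm thick, top at z = 405 mm. It stands on four round legs, each 34 mm in diameter, from z = 0 to the seat underside, each leg's axis is inset half a diameter from the nearest pair of seat edges (so the leg's bounding box is flush with the corner).

B is an open-topped rectangular box: outside dimensions 159×348×275 mm, with a uniform wall and base thickness of 8 mm. The base is a full 159×348 slab on the floor; four walls sit on top of the base. The front and back walls (the −y and +y sides) span the full width; the two side walls fit between them.

The open box is against the stool's +x side, with their −y faces flush.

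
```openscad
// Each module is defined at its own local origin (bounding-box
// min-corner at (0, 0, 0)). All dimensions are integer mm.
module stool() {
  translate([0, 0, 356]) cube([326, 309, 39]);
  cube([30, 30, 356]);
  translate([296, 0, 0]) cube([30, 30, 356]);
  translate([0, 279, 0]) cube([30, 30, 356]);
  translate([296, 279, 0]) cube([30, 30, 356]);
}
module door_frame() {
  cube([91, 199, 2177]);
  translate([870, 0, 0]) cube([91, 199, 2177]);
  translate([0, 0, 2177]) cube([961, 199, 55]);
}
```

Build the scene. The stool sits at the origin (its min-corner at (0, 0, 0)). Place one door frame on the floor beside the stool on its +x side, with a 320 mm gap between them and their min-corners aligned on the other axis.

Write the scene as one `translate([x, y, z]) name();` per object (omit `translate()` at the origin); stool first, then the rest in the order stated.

stool();
translate([646, 0, 0]) door_frame();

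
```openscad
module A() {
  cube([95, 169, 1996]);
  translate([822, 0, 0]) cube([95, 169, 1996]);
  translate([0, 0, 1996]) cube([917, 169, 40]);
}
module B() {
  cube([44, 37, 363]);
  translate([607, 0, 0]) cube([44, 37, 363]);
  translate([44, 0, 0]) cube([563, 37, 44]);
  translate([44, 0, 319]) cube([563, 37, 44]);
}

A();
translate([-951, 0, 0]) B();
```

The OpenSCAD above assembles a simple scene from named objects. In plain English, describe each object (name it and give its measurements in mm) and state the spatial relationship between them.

A is a door frame. The clear opening is 727 mm wide and 1996 mm high. Two 95 mm wide jambs, 169 mm deep, stand either side of the opening from the floor to the top of the opening. A 40 mm thick head sits across the top of both jambs, spanning the full outside width of the frame.

B is a picture frame with a 563×275 mm rectangular opening (x by z) and a uniform 44 mm border on every side. Frame depth is 37 mm along y. It is built from two vertical stiles running the full outside height and two horizontal rails spanning the gap between the stiles.

The picture frame is on the floor beside the door frame on its −x side.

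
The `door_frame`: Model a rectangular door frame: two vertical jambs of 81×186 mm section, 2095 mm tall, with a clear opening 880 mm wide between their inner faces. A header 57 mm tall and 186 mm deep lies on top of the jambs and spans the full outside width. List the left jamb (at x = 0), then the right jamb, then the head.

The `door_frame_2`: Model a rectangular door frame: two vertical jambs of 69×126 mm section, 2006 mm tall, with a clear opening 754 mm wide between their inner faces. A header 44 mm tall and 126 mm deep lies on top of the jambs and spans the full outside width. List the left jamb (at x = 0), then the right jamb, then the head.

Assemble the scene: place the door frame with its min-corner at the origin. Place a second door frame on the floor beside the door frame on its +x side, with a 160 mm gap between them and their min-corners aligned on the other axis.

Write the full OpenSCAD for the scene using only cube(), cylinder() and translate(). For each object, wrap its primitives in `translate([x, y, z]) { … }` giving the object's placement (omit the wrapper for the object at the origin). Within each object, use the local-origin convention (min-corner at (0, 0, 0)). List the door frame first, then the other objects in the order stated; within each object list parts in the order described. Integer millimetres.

cube([81, 186, 2095]);
translate([961, 0, 0]) cube([81, 186, 2095]);
translate([0, 0, 2095]) cube([1042, 186, 57]);
translate([1202, 0, 0]) {
  cube([69, 126, 2006]);
  translate([823, 0, 0]) cube([69, 126, 2006]);
  translate([0, 0, 2006]) cube([892, 126, 44]);
}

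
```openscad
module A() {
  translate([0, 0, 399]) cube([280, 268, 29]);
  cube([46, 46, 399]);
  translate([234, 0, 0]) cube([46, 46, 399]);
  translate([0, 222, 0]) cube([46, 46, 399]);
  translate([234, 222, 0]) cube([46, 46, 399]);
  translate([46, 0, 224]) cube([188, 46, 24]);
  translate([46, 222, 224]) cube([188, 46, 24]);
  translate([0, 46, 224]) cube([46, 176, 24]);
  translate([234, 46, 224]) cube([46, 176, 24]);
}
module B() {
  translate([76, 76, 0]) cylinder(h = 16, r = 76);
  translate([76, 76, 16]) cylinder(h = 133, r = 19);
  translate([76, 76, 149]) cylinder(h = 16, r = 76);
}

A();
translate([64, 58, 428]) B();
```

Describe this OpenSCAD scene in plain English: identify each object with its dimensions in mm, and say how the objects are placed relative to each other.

A is a four-legged stool. The seat is a 280×268×29 mm slab whose top surface is at z = 428 mm; four square legs, each 46×46 mm in cross-section, run from the floor (z = 0) to the underside of the seat, each flush with a corner of the seat. Four stretchers, 46 mm wide and 24 mm tall, connect adjacent legs with their undersides at z = 224 mm, each running between the inner faces of the legs it joins and aligned with the legs' outer faces on the other axis.

B is a spool: two coaxial disc flanges of radius 76 mm and thickness 16 mm, joined by a core cylinder of radius 19 mm and height 133 mm. The lower flange rests on z = 0 and the three cylinders share a vertical axis.

The spool is on top of the stool, centred.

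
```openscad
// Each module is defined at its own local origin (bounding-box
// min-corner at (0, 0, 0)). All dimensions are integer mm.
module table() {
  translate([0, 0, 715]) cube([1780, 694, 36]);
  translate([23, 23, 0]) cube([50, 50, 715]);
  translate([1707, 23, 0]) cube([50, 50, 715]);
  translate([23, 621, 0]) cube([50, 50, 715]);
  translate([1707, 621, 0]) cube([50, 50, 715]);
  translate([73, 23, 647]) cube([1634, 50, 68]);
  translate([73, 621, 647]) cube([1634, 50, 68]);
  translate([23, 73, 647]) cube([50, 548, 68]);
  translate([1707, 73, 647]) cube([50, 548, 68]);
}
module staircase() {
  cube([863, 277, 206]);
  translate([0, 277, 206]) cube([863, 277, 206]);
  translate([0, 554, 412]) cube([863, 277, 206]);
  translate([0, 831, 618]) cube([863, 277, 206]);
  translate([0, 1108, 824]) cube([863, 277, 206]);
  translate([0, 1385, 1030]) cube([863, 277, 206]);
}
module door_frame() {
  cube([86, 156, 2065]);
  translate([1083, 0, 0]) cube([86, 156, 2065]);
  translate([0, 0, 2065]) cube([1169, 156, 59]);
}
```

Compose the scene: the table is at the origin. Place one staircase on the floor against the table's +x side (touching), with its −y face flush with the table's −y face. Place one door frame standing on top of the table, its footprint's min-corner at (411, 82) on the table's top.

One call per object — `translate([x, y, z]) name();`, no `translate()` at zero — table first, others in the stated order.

table();
translate([1780, 0, 0]) staircase();
translate([411, 82, 751]) door_frame();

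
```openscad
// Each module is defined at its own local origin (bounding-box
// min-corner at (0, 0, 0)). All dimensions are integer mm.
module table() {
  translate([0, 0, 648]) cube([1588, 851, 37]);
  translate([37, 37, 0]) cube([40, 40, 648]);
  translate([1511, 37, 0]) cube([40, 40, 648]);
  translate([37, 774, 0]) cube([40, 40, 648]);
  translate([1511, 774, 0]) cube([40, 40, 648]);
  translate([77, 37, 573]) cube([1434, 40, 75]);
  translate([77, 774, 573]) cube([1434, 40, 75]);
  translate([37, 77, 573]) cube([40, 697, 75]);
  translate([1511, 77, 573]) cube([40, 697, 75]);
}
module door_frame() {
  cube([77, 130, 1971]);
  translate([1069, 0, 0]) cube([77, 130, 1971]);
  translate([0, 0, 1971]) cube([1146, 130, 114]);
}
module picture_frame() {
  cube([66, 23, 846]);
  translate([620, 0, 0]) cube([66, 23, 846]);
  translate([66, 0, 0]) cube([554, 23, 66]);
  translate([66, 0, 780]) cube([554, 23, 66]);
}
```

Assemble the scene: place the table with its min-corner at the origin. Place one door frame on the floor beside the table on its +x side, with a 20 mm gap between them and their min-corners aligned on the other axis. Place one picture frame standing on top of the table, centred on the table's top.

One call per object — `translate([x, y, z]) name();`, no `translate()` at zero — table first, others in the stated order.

table();
translate([1608, 0, 0]) door_frame();
translate([451, 414, 685]) picture_frame();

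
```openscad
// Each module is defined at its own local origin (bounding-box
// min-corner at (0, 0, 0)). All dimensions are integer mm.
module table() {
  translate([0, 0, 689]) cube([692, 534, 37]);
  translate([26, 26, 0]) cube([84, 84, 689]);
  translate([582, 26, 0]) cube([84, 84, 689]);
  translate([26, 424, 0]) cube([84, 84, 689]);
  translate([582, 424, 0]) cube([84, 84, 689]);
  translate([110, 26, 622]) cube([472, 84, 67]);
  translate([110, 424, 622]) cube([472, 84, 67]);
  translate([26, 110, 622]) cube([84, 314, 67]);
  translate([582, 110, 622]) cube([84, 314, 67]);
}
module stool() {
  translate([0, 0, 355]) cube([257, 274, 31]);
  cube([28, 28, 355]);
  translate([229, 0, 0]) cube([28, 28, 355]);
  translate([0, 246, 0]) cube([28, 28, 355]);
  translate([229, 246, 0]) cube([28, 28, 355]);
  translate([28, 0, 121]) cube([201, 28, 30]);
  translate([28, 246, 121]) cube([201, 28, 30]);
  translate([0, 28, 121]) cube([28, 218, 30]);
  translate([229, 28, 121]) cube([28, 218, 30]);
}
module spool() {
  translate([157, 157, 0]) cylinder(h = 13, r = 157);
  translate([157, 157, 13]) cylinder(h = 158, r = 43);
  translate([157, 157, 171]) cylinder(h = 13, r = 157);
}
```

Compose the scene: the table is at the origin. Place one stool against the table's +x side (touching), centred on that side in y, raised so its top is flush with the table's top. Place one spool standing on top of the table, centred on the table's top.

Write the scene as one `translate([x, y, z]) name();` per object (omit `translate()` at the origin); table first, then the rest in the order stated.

table();
translate([692, 130, 340]) stool();
translate([189, 110, 726]) spool();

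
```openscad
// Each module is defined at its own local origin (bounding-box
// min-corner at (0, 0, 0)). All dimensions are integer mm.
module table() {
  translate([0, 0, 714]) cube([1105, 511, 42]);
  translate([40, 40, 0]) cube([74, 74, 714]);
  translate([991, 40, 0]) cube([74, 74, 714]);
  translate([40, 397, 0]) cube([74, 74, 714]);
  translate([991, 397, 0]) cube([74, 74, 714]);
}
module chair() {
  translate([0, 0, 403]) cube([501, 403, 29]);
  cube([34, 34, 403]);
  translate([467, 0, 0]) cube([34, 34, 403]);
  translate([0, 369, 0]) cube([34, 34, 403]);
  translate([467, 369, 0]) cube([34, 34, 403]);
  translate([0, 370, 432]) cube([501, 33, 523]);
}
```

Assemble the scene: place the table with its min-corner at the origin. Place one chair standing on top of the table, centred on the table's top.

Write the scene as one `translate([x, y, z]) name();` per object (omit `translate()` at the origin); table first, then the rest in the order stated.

table();
translate([302, 54, 756]) chair();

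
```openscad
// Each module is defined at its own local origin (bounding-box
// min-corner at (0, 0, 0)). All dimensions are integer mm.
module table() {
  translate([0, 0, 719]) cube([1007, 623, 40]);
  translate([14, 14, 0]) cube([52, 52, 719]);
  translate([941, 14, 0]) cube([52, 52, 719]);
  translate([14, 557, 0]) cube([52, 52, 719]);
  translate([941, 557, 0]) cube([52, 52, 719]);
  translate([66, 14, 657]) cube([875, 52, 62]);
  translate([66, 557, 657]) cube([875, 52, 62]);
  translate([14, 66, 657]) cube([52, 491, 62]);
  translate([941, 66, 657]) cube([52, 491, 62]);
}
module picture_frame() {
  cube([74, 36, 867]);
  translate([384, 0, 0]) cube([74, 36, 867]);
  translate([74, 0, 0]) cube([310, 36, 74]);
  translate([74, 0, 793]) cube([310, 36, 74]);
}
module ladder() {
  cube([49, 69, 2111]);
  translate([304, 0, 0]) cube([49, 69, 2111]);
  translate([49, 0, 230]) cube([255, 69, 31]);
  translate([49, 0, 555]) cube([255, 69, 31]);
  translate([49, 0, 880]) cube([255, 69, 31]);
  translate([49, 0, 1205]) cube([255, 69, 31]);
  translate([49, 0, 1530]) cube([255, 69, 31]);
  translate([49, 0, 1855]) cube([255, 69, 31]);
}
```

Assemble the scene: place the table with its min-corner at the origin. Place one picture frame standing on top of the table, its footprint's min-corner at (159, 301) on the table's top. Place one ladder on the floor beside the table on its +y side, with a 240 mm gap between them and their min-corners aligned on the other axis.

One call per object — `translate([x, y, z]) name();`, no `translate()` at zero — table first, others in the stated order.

table();
translate([159, 301, 759]) picture_frame();
translate([0, 863, 0]) ladder();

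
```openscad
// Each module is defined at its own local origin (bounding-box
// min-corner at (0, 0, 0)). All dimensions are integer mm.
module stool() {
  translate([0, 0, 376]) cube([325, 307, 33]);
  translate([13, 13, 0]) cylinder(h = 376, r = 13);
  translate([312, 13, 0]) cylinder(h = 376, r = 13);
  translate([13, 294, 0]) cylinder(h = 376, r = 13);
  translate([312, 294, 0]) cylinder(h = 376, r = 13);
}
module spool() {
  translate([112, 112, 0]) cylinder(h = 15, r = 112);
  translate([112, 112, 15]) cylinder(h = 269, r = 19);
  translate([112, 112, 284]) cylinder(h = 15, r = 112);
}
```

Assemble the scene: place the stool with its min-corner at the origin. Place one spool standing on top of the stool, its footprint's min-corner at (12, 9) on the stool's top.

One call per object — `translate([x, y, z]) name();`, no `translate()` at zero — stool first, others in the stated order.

stool();
translate([12, 9, 409]) spool();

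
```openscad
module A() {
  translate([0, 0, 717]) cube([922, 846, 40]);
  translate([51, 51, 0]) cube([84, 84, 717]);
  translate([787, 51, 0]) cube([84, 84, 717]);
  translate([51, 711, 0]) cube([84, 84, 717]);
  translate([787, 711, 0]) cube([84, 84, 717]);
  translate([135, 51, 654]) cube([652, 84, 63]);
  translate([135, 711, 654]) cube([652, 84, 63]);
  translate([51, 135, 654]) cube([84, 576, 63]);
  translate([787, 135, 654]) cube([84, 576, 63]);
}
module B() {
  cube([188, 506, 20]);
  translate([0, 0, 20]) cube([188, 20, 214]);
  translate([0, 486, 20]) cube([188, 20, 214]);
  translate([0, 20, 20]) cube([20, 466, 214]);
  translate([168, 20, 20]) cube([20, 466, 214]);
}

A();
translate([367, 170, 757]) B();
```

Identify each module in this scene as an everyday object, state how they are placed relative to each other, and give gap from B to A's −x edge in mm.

The open box's min-x is at 367; the table's min-x is 0; gap = 367 mm.

A is a table. B is an open box. The open box is on top of the table, centred. The gap from the open box to the table's −x edge is 367 mm.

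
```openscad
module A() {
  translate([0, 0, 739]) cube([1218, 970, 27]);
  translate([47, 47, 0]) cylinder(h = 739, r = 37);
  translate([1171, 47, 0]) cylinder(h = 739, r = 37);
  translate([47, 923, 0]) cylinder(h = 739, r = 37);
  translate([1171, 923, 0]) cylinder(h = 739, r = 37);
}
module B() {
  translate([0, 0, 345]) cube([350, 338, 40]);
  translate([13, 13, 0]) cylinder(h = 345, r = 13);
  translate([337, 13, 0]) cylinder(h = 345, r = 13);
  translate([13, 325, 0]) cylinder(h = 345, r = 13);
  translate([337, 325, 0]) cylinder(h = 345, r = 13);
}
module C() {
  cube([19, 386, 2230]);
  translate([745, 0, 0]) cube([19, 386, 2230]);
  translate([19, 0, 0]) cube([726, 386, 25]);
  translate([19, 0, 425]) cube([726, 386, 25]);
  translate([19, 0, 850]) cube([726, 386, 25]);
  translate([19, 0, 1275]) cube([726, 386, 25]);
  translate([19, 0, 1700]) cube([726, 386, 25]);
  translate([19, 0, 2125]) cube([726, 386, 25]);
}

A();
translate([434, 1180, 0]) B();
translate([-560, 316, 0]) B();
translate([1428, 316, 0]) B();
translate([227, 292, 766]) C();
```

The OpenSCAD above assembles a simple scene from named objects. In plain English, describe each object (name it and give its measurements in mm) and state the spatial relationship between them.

A is a rectangular dining table. The top is 1218×970×27 mm with its upper surface at z = 766 mm. It stands on four round legs of 74 mm diameter, each leg's bounding box inset 10 mm from the nearest pair of top edges, running from the floor to the underside of the top.

B is a four-legged stool. The seat is a 350×338×40 mm slab whose top surface is at z = 385 mm; four round legs, each 26 mm in diameter, run from the floor (z = 0) to the underside of the seat, each leg's axis is inset half a diameter from the nearest pair of seat edges (so the leg's bounding box is flush with the corner).

C is an open bookshelf. Two side panels, each 19 mm thick, 386 mm deep and 2230 mm tall, stand 764 mm apart (outside-to-outside). Between them sit 6 shelves, each 25 mm thick and 386 mm deep, spanning the full gap between the sides. The bottom shelf rests on the floor (its underside at z = 0) and the clear gap between one shelf's top and the next shelf's underside is 400 mm.

Three stools sit around the table at the +y, −x, +x sides. The bookshelf is on top of the table, centred.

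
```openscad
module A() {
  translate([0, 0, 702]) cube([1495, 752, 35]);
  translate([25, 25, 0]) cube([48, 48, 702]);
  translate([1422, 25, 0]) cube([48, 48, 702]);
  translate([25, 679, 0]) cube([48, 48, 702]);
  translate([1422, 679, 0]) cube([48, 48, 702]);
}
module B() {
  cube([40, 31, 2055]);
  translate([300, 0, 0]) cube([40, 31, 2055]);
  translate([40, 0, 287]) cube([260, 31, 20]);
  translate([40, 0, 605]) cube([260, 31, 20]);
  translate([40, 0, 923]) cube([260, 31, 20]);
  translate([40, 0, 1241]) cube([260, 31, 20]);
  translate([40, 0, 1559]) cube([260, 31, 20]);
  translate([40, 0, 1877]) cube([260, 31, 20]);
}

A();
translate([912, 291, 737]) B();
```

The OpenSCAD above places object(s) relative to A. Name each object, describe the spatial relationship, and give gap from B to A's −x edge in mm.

The ladder's min-x is at 912; the table's min-x is 0; gap = 912 mm.

A is a table. B is a ladder. The ladder is on top of the table. The gap from the ladder to the table's −x edge is 912 mm.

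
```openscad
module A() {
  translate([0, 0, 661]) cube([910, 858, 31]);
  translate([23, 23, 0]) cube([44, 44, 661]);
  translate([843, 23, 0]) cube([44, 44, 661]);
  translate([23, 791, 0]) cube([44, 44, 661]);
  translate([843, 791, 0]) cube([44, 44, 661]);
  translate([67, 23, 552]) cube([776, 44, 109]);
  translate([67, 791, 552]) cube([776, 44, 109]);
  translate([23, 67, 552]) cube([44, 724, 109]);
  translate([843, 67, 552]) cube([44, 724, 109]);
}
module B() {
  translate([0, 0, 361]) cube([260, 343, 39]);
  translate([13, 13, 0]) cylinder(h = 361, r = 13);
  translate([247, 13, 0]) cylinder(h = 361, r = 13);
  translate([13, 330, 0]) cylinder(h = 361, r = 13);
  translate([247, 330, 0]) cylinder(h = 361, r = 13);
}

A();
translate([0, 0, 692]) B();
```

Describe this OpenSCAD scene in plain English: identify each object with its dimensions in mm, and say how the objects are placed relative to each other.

A is a table: top 910 mm (x) × 858 mm (y), 31 mm thick, upper face at z = 692 mm, on four 44×44 mm square legs, each inset 23 mm from the nearest pair of top edges, running from z = 0 to the bottom of the top. Four apron rails, 44 mm thick and 109 mm tall, run between adjacent legs with their top edges flush with the underside of the top and their outer faces flush with the legs' outer faces.

B is a simple wooden stool: a rectangular seat 260 mm (x) by 343 mm (y), 39 mm thick, top face at z = 400 mm, on four round legs, each 26 mm in diameter. The legs rest on z = 0, each leg's axis is inset half a diameter from the nearest pair of seat edges (so the leg's bounding box is flush with the corner).

The stool is on top of the table.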